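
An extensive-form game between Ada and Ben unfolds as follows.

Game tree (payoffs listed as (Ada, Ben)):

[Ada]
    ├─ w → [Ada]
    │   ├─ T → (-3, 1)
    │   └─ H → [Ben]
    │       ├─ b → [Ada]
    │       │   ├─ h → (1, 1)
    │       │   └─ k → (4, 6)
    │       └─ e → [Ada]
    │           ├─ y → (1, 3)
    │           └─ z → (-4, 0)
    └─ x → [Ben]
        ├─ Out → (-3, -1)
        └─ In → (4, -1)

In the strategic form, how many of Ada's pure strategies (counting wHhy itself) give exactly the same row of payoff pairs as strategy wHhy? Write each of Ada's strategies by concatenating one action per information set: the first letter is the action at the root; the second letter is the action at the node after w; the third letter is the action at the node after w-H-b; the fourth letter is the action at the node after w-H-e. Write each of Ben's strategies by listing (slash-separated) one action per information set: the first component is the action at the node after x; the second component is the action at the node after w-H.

Row for wHhy (columns Out/b, Out/e, In/b, In/e): (1,1) (1,3) (1,1) (1,3).
Every one of Ada's information sets is on the play path for some reply by Ben when Ada follows wHhy.
Changing the action at any of them therefore changes at least one column, so only wHhy itself gives this row.

1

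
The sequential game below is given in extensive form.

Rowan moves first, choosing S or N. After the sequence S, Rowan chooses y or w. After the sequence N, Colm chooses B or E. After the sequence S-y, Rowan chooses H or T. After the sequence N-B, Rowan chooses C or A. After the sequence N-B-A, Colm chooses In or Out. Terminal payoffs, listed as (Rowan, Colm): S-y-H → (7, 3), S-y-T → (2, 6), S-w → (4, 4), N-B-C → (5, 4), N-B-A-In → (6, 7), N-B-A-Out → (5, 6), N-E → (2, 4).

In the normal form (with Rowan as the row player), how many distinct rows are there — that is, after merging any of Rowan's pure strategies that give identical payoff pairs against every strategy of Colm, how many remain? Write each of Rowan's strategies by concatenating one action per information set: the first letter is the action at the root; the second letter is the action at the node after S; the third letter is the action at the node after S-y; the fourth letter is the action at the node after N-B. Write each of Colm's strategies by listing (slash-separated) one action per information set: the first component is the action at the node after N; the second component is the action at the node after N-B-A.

Rowan has 16 pure strategies: SyHC, SyHA, SyTC, SyTA, SwHC, SwHA, SwTC, SwTA, NyHC, NyHA, NyTC, NyTA, NwHC, NwHA, NwTC, NwTA. Columns: B/In, B/Out, E/In, E/Out.
{SyHC, SyHA} → row (7,3) (7,3) (7,3) (7,3)
{SyTC, SyTA} → row (2,6) (2,6) (2,6) (2,6)
{SwHC, SwHA, SwTC, SwTA} → row (4,4) (4,4) (4,4) (4,4)
{NyHC, NyTC, NwHC, NwTC} → row (5,4) (5,4) (2,4) (2,4)
{NyHA, NyTA, NwHA, NwTA} → row (6,7) (5,6) (2,4) (2,4)
That's 5 distinct rows out of 16 strategies.

5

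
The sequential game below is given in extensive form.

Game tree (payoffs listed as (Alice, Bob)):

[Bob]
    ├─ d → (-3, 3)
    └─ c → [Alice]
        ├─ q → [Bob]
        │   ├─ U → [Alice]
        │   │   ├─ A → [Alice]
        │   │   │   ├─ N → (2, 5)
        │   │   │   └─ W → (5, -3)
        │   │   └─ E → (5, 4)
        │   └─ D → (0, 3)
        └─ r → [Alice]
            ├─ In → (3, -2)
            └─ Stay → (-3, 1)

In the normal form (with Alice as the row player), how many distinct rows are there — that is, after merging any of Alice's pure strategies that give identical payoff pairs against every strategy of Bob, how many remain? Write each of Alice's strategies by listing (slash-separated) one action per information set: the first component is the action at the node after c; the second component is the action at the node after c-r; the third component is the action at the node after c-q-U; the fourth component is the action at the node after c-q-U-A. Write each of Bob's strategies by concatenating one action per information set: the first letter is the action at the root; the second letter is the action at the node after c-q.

Alice has 16 pure strategies: q/In/A/N, q/In/A/W, q/In/E/N, q/In/E/W, q/Stay/A/N, q/Stay/A/W, q/Stay/E/N, q/Stay/E/W, r/In/A/N, r/In/A/W, r/In/E/N, r/In/E/W, r/Stay/A/N, r/Stay/A/W, r/Stay/E/N, r/Stay/E/W. Columns: dU, dD, cU, cD.
{q/In/A/N, q/Stay/A/N} → row (-3,3) (-3,3) (2,5) (0,3)
{q/In/A/W, q/Stay/A/W} → row (-3,3) (-3,3) (5,-3) (0,3)
{q/In/E/N, q/In/E/W, q/Stay/E/N, q/Stay/E/W} → row (-3,3) (-3,3) (5,4) (0,3)
{r/In/A/N, r/In/A/W, r/In/E/N, r/In/E/W} → row (-3,3) (-3,3) (3,-2) (3,-2)
{r/Stay/A/N, r/Stay/A/W, r/Stay/E/N, r/Stay/E/W} → row (-3,3) (-3,3) (-3,1) (-3,1)
That's 5 distinct rows out of 16 strategies.

5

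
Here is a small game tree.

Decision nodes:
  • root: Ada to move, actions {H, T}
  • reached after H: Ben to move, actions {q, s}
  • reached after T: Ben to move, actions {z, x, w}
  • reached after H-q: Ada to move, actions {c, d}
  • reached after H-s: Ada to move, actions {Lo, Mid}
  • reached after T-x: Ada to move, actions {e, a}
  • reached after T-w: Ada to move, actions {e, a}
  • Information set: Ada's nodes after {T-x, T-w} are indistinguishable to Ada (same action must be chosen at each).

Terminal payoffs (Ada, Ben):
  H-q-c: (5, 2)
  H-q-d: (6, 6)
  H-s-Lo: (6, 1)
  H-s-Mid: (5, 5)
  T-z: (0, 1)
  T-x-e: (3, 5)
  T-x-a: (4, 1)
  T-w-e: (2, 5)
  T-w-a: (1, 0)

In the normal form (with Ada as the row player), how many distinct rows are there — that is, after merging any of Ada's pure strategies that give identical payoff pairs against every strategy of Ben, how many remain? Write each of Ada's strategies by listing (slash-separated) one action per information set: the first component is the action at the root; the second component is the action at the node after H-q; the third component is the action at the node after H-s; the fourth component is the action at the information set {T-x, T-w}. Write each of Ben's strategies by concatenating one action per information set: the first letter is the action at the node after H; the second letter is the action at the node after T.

6

Ada has 16 pure strategies: H/c/Lo/e, H/c/Lo/a, H/c/Mid/e, H/c/Mid/a, H/d/Lo/e, H/d/Lo/a, H/d/Mid/e, H/d/Mid/a, T/c/Lo/e, T/c/Lo/a, T/c/Mid/e, T/c/Mid/a, T/d/Lo/e, T/d/Lo/a, T/d/Mid/e, T/d/Mid/a. Columns: qz, qx, qw, sz, sx, sw.
{H/c/Lo/e, H/c/Lo/a} → row (5,2) (5,2) (5,2) (6,1) (6,1) (6,1)
{H/c/Mid/e, H/c/Mid/a} → row (5,2) (5,2) (5,2) (5,5) (5,5) (5,5)
{H/d/Lo/e, H/d/Lo/a} → row (6,6) (6,6) (6,6) (6,1) (6,1) (6,1)
{H/d/Mid/e, H/d/Mid/a} → row (6,6) (6,6) (6,6) (5,5) (5,5) (5,5)
{T/c/Lo/e, T/c/Mid/e, T/d/Lo/e, T/d/Mid/e} → row (0,1) (3,5) (2,5) (0,1) (3,5) (2,5)
{T/c/Lo/a, T/c/Mid/a, T/d/Lo/a, T/d/Mid/a} → row (0,1) (4,1) (1,0) (0,1) (4,1) (1,0)
That's 6 distinct rows out of 16 strategies.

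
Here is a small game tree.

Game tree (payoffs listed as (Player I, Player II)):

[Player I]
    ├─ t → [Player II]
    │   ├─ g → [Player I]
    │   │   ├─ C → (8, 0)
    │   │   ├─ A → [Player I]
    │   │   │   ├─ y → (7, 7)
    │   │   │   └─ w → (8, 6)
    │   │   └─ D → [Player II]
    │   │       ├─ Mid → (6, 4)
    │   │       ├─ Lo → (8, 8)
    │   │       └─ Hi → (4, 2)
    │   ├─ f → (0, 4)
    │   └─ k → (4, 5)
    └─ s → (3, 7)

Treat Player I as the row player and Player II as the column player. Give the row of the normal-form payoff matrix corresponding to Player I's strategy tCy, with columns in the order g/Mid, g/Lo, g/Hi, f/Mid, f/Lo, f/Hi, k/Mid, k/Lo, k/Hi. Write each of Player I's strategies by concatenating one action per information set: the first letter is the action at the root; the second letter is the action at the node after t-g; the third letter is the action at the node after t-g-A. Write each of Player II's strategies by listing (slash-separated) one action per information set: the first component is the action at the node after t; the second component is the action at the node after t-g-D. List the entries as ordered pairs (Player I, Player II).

(8,0) (8,0) (8,0) (0,4) (0,4) (0,4) (4,5) (4,5) (4,5)

vs g/Mid: Player I plays t → Player II plays g at [t] → Player I plays C at [t-g] → (8, 0)
vs g/Lo: Player I plays t → Player II plays g at [t] → Player I plays C at [t-g] → (8, 0)
vs g/Hi: Player I plays t → Player II plays g at [t] → Player I plays C at [t-g] → (8, 0)
vs f/Mid: Player I plays t → Player II plays f at [t] → (0, 4)
vs f/Lo: Player I plays t → Player II plays f at [t] → (0, 4)
vs f/Hi: Player I plays t → Player II plays f at [t] → (0, 4)
vs k/Mid: Player I plays t → Player II plays k at [t] → (4, 5)
vs k/Lo: Player I plays t → Player II plays k at [t] → (4, 5)
vs k/Hi: Player I plays t → Player II plays k at [t] → (4, 5)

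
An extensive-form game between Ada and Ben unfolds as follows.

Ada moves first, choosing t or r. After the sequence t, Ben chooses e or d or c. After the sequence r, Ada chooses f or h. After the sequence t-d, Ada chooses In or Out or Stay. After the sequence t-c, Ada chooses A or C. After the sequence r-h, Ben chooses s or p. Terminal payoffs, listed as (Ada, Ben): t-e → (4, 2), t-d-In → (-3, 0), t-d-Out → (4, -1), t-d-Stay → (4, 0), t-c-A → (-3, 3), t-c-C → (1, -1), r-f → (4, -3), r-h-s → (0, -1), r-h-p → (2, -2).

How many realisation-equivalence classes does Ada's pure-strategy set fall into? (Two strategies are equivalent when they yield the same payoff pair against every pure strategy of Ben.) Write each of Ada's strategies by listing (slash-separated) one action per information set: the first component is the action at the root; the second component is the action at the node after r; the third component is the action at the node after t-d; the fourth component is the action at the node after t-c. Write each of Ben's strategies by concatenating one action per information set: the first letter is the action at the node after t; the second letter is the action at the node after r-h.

Ada has 24 pure strategies: t/f/In/A, t/f/In/C, t/f/Out/A, t/f/Out/C, t/f/Stay/A, t/f/Stay/C, t/h/In/A, t/h/In/C, t/h/Out/A, t/h/Out/C, t/h/Stay/A, t/h/Stay/C, r/f/In/A, r/f/In/C, r/f/Out/A, r/f/Out/C, r/f/Stay/A, r/f/Stay/C, r/h/In/A, r/h/In/C, r/h/Out/A, r/h/Out/C, r/h/Stay/A, r/h/Stay/C. Columns: es, ep, ds, dp, cs, cp.
{t/f/In/A, t/h/In/A} → row (4,2) (4,2) (-3,0) (-3,0) (-3,3) (-3,3)
{t/f/In/C, t/h/In/C} → row (4,2) (4,2) (-3,0) (-3,0) (1,-1) (1,-1)
{t/f/Out/A, t/h/Out/A} → row (4,2) (4,2) (4,-1) (4,-1) (-3,3) (-3,3)
{t/f/Out/C, t/h/Out/C} → row (4,2) (4,2) (4,-1) (4,-1) (1,-1) (1,-1)
{t/f/Stay/A, t/h/Stay/A} → row (4,2) (4,2) (4,0) (4,0) (-3,3) (-3,3)
{t/f/Stay/C, t/h/Stay/C} → row (4,2) (4,2) (4,0) (4,0) (1,-1) (1,-1)
{r/f/In/A, r/f/In/C, r/f/Out/A, r/f/Out/C, r/f/Stay/A, r/f/Stay/C} → row (4,-3) (4,-3) (4,-3) (4,-3) (4,-3) (4,-3)
{r/h/In/A, r/h/In/C, r/h/Out/A, r/h/Out/C, r/h/Stay/A, r/h/Stay/C} → row (0,-1) (2,-2) (0,-1) (2,-2) (0,-1) (2,-2)
That's 8 distinct rows out of 24 strategies.

8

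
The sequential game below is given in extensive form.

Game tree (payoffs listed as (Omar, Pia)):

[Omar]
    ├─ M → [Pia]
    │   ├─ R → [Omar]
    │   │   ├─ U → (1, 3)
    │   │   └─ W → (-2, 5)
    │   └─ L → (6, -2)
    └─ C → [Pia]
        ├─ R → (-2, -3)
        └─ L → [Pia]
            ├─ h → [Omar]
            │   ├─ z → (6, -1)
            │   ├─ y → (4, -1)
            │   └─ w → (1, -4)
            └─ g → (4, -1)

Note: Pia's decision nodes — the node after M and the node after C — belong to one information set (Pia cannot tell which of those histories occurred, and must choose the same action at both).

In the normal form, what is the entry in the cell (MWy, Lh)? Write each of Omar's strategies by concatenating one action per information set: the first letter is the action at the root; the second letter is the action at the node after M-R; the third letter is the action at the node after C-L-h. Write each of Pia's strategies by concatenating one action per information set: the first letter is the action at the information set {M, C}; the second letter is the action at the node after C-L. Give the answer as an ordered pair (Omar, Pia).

Trace the play path from the root:
  Omar plays M
  Pia plays L at [M]
→ terminal payoff (6, -2).
(Omar's choice at the node after M-R is never reached on this path, so it doesn't affect the outcome.)

(6, -2)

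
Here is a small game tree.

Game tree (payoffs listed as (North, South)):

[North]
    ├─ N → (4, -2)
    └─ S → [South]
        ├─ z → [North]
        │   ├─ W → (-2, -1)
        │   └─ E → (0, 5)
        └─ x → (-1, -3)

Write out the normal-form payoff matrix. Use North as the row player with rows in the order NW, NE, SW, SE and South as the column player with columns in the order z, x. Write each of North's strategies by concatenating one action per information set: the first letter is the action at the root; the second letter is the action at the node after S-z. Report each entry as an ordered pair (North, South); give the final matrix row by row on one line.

NW: (4,-2) (4,-2) | NE: (4,-2) (4,-2) | SW: (-2,-1) (-1,-3) | SE: (0,5) (-1,-3)

            z        x
  NW   (4,-2)   (4,-2)
  NE   (4,-2)   (4,-2)
  SW  (-2,-1)  (-1,-3)
  SE    (0,5)  (-1,-3)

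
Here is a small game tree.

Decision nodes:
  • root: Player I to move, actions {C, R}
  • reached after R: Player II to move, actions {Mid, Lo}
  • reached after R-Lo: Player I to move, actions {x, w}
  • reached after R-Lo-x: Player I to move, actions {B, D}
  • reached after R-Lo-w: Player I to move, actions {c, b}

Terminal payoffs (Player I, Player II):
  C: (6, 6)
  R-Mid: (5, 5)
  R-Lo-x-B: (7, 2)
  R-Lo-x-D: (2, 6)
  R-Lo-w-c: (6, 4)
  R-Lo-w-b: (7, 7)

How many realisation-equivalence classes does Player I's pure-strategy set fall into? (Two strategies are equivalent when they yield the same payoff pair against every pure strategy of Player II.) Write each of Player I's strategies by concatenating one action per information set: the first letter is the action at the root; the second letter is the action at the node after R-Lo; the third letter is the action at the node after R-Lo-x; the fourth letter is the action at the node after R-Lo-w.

Player I has 16 pure strategies: CxBc, CxBb, CxDc, CxDb, CwBc, CwBb, CwDc, CwDb, RxBc, RxBb, RxDc, RxDb, RwBc, RwBb, RwDc, RwDb. Columns: Mid, Lo.
{CxBc, CxBb, CxDc, CxDb, CwBc, CwBb, CwDc, CwDb} → row (6,6) (6,6)
{RxBc, RxBb} → row (5,5) (7,2)
{RxDc, RxDb} → row (5,5) (2,6)
{RwBc, RwDc} → row (5,5) (6,4)
{RwBb, RwDb} → row (5,5) (7,7)
That's 5 distinct rows out of 16 strategies.

5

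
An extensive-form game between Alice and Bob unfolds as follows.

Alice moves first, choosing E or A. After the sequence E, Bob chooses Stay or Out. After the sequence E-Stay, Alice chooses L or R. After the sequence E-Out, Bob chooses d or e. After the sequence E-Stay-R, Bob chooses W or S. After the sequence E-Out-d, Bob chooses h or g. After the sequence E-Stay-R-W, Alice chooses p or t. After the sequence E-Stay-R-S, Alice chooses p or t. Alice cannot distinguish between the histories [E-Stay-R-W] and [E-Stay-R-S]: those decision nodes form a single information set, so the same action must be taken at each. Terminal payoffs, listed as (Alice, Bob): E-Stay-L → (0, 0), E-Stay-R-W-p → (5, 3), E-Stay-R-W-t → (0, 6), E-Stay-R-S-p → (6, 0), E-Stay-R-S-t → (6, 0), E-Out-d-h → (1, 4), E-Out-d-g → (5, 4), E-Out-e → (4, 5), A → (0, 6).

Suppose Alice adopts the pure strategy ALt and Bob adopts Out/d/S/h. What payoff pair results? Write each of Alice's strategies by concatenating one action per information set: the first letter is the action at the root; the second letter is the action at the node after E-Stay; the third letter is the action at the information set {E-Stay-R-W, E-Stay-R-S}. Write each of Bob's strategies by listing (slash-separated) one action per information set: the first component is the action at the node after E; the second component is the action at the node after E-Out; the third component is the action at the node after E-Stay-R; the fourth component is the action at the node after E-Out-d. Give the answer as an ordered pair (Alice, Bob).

Trace the play path from the root:
  Alice plays A
→ terminal payoff (0, 6).
(Alice's choice at the node after E-Stay is never reached on this path, so it doesn't affect the outcome.)

(0, 6)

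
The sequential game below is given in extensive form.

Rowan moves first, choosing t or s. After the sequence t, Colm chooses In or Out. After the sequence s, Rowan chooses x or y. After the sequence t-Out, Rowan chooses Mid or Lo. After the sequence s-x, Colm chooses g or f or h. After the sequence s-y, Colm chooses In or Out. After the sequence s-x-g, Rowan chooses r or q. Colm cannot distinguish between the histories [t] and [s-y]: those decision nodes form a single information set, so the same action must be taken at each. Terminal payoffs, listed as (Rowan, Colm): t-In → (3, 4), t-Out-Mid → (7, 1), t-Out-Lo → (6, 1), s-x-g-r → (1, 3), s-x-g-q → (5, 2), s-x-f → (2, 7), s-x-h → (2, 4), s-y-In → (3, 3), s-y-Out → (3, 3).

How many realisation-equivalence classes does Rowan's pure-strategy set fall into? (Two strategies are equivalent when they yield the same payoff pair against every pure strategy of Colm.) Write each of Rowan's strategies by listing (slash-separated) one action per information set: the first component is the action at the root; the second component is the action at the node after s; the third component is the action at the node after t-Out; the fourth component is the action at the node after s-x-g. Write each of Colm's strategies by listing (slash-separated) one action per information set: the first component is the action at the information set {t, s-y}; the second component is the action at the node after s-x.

Rowan has 16 pure strategies: t/x/Mid/r, t/x/Mid/q, t/x/Lo/r, t/x/Lo/q, t/y/Mid/r, t/y/Mid/q, t/y/Lo/r, t/y/Lo/q, s/x/Mid/r, s/x/Mid/q, s/x/Lo/r, s/x/Lo/q, s/y/Mid/r, s/y/Mid/q, s/y/Lo/r, s/y/Lo/q. Columns: In/g, In/f, In/h, Out/g, Out/f, Out/h.
{t/x/Mid/r, t/x/Mid/q, t/y/Mid/r, t/y/Mid/q} → row (3,4) (3,4) (3,4) (7,1) (7,1) (7,1)
{t/x/Lo/r, t/x/Lo/q, t/y/Lo/r, t/y/Lo/q} → row (3,4) (3,4) (3,4) (6,1) (6,1) (6,1)
{s/x/Mid/r, s/x/Lo/r} → row (1,3) (2,7) (2,4) (1,3) (2,7) (2,4)
{s/x/Mid/q, s/x/Lo/q} → row (5,2) (2,7) (2,4) (5,2) (2,7) (2,4)
{s/y/Mid/r, s/y/Mid/q, s/y/Lo/r, s/y/Lo/q} → row (3,3) (3,3) (3,3) (3,3) (3,3) (3,3)
That's 5 distinct rows out of 16 strategies.

5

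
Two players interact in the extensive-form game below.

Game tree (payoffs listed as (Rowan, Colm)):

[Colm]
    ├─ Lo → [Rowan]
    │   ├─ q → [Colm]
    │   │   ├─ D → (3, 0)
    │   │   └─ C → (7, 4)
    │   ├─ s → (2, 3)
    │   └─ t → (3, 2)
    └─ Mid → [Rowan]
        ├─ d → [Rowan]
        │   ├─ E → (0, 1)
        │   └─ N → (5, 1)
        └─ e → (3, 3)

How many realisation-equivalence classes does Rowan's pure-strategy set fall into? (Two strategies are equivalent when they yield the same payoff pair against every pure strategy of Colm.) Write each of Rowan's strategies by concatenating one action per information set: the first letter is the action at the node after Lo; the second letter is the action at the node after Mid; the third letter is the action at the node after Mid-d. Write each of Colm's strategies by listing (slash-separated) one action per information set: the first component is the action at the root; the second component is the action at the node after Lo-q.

9

Rowan has 12 pure strategies: qdE, qdN, qeE, qeN, sdE, sdN, seE, seN, tdE, tdN, teE, teN. Columns: Lo/D, Lo/C, Mid/D, Mid/C.
{qdE} → row (3,0) (7,4) (0,1) (0,1)
{qdN} → row (3,0) (7,4) (5,1) (5,1)
{qeE, qeN} → row (3,0) (7,4) (3,3) (3,3)
{sdE} → row (2,3) (2,3) (0,1) (0,1)
{sdN} → row (2,3) (2,3) (5,1) (5,1)
{seE, seN} → row (2,3) (2,3) (3,3) (3,3)
{tdE} → row (3,2) (3,2) (0,1) (0,1)
{tdN} → row (3,2) (3,2) (5,1) (5,1)
{teE, teN} → row (3,2) (3,2) (3,3) (3,3)
That's 9 distinct rows out of 12 strategies.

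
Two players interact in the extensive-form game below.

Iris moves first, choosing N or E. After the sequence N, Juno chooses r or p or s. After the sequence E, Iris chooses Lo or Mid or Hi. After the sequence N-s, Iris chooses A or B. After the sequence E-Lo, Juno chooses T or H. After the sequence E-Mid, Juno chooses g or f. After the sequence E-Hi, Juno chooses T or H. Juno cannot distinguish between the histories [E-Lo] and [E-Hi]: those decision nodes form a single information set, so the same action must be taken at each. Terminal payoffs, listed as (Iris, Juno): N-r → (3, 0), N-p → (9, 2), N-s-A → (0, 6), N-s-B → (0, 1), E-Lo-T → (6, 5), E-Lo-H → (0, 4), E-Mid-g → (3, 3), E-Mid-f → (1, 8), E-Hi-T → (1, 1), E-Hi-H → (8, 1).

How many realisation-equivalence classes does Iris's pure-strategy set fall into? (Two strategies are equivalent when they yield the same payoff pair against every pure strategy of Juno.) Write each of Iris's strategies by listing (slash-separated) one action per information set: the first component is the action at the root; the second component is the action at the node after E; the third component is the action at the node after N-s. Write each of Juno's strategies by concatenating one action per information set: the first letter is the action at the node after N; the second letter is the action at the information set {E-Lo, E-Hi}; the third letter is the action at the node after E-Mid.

Iris has 12 pure strategies: N/Lo/A, N/Lo/B, N/Mid/A, N/Mid/B, N/Hi/A, N/Hi/B, E/Lo/A, E/Lo/B, E/Mid/A, E/Mid/B, E/Hi/A, E/Hi/B. Columns: rTg, rTf, rHg, rHf, pTg, pTf, pHg, pHf, sTg, sTf, sHg, sHf.
{N/Lo/A, N/Mid/A, N/Hi/A} → row (3,0) (3,0) (3,0) (3,0) (9,2) (9,2) (9,2) (9,2) (0,6) (0,6) (0,6) (0,6)
{N/Lo/B, N/Mid/B, N/Hi/B} → row (3,0) (3,0) (3,0) (3,0) (9,2) (9,2) (9,2) (9,2) (0,1) (0,1) (0,1) (0,1)
{E/Lo/A, E/Lo/B} → row (6,5) (6,5) (0,4) (0,4) (6,5) (6,5) (0,4) (0,4) (6,5) (6,5) (0,4) (0,4)
{E/Mid/A, E/Mid/B} → row (3,3) (1,8) (3,3) (1,8) (3,3) (1,8) (3,3) (1,8) (3,3) (1,8) (3,3) (1,8)
{E/Hi/A, E/Hi/B} → row (1,1) (1,1) (8,1) (8,1) (1,1) (1,1) (8,1) (8,1) (1,1) (1,1) (8,1) (8,1)
That's 5 distinct rows out of 12 strategies.

5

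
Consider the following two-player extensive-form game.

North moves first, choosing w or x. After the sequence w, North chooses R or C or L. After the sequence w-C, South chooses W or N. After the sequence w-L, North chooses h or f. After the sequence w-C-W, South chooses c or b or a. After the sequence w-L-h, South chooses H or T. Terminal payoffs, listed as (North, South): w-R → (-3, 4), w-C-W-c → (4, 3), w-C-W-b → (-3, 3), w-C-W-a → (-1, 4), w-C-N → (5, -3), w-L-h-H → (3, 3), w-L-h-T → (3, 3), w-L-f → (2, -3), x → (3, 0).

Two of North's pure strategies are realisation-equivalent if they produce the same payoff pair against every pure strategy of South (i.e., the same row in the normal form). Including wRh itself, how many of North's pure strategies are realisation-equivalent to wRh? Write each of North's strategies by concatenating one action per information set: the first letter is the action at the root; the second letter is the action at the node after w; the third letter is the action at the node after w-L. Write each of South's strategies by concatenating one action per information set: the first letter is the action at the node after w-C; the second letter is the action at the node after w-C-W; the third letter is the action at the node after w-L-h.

Row for wRh (columns WcH, WcT, WbH, WbT, WaH, WaT, NcH, NcT, NbH, NbT, NaH, NaT): (-3,4) (-3,4) (-3,4) (-3,4) (-3,4) (-3,4) (-3,4) (-3,4) (-3,4) (-3,4) (-3,4) (-3,4).
Under wRh, North's choice at the node after w-L can never be reached regardless of what South does, so varying those choices leaves every outcome unchanged.
Holding the reachable choices fixed and varying the unreachable one freely already gives 2 equivalent strategies.
No other strategy reproduces this row, so those 2 are the full class: wRh, wRf.

2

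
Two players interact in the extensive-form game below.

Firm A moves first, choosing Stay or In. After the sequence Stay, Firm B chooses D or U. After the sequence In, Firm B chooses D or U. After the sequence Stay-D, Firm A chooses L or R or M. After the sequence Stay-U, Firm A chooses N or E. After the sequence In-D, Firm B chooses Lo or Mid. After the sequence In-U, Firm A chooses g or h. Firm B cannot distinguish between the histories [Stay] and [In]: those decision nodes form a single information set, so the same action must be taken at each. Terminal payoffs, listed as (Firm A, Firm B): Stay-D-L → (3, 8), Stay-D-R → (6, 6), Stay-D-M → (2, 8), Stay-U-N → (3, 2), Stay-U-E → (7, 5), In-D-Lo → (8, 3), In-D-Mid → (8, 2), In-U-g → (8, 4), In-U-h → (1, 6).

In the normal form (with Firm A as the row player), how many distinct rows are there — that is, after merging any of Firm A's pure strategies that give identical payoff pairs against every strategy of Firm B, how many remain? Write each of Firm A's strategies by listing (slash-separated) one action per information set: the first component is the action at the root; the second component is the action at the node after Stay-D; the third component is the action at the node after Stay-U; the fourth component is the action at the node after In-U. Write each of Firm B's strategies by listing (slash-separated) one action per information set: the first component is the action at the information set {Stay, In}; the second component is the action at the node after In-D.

8

Firm A has 24 pure strategies: Stay/L/N/g, Stay/L/N/h, Stay/L/E/g, Stay/L/E/h, Stay/R/N/g, Stay/R/N/h, Stay/R/E/g, Stay/R/E/h, Stay/M/N/g, Stay/M/N/h, Stay/M/E/g, Stay/M/E/h, In/L/N/g, In/L/N/h, In/L/E/g, In/L/E/h, In/R/N/g, In/R/N/h, In/R/E/g, In/R/E/h, In/M/N/g, In/M/N/h, In/M/E/g, In/M/E/h. Columns: D/Lo, D/Mid, U/Lo, U/Mid.
{Stay/L/N/g, Stay/L/N/h} → row (3,8) (3,8) (3,2) (3,2)
{Stay/L/E/g, Stay/L/E/h} → row (3,8) (3,8) (7,5) (7,5)
{Stay/R/N/g, Stay/R/N/h} → row (6,6) (6,6) (3,2) (3,2)
{Stay/R/E/g, Stay/R/E/h} → row (6,6) (6,6) (7,5) (7,5)
{Stay/M/N/g, Stay/M/N/h} → row (2,8) (2,8) (3,2) (3,2)
{Stay/M/E/g, Stay/M/E/h} → row (2,8) (2,8) (7,5) (7,5)
{In/L/N/g, In/L/E/g, In/R/N/g, In/R/E/g, In/M/N/g, In/M/E/g} → row (8,3) (8,2) (8,4) (8,4)
{In/L/N/h, In/L/E/h, In/R/N/h, In/R/E/h, In/M/N/h, In/M/E/h} → row (8,3) (8,2) (1,6) (1,6)
That's 8 distinct rows out of 24 strategies.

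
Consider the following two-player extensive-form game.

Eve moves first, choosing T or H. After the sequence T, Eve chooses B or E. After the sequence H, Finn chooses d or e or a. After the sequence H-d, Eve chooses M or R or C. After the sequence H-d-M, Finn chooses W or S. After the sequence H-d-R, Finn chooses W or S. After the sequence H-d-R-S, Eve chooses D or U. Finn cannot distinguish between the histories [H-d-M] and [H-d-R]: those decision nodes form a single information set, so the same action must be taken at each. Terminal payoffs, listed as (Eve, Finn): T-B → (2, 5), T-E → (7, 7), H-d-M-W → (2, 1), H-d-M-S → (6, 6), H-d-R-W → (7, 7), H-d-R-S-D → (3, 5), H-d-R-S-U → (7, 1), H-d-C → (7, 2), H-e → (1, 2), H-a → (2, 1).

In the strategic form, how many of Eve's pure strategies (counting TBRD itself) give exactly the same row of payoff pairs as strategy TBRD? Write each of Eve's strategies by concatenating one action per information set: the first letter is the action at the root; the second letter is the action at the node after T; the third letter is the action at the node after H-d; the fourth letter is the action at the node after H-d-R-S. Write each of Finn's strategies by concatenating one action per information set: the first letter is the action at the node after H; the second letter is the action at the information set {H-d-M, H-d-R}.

Row for TBRD (columns dW, dS, eW, eS, aW, aS): (2,5) (2,5) (2,5) (2,5) (2,5) (2,5).
Under TBRD, Eve's choice at the node after H-d and at the node after H-d-R-S can never be reached regardless of what Finn does, so varying those choices leaves every outcome unchanged.
Holding the reachable choices fixed and varying the unreachable ones freely already gives 3 × 2 = 6 equivalent strategies.
No other strategy reproduces this row, so those 6 are the full class: TBMD, TBMU, TBRD, TBRU, TBCD, TBCU.

6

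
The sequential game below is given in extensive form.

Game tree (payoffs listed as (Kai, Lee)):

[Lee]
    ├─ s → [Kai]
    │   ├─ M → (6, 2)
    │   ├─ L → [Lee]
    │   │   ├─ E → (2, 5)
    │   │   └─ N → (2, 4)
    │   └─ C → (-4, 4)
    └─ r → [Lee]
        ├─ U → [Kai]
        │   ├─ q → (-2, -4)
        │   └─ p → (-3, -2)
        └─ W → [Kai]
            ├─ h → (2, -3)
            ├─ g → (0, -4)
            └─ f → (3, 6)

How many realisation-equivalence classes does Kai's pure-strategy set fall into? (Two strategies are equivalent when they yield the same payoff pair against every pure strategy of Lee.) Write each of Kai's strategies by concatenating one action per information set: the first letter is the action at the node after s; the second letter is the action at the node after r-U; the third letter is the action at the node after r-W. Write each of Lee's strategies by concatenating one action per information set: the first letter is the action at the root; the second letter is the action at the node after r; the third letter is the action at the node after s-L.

Kai has 18 pure strategies: Mqh, Mqg, Mqf, Mph, Mpg, Mpf, Lqh, Lqg, Lqf, Lph, Lpg, Lpf, Cqh, Cqg, Cqf, Cph, Cpg, Cpf. Columns: sUE, sUN, sWE, sWN, rUE, rUN, rWE, rWN.
{Mqh} → row (6,2) (6,2) (6,2) (6,2) (-2,-4) (-2,-4) (2,-3) (2,-3)
{Mqg} → row (6,2) (6,2) (6,2) (6,2) (-2,-4) (-2,-4) (0,-4) (0,-4)
{Mqf} → row (6,2) (6,2) (6,2) (6,2) (-2,-4) (-2,-4) (3,6) (3,6)
{Mph} → row (6,2) (6,2) (6,2) (6,2) (-3,-2) (-3,-2) (2,-3) (2,-3)
{Mpg} → row (6,2) (6,2) (6,2) (6,2) (-3,-2) (-3,-2) (0,-4) (0,-4)
{Mpf} → row (6,2) (6,2) (6,2) (6,2) (-3,-2) (-3,-2) (3,6) (3,6)
{Lqh} → row (2,5) (2,4) (2,5) (2,4) (-2,-4) (-2,-4) (2,-3) (2,-3)
{Lqg} → row (2,5) (2,4) (2,5) (2,4) (-2,-4) (-2,-4) (0,-4) (0,-4)
{Lqf} → row (2,5) (2,4) (2,5) (2,4) (-2,-4) (-2,-4) (3,6) (3,6)
{Lph} → row (2,5) (2,4) (2,5) (2,4) (-3,-2) (-3,-2) (2,-3) (2,-3)
{Lpg} → row (2,5) (2,4) (2,5) (2,4) (-3,-2) (-3,-2) (0,-4) (0,-4)
{Lpf} → row (2,5) (2,4) (2,5) (2,4) (-3,-2) (-3,-2) (3,6) (3,6)
{Cqh} → row (-4,4) (-4,4) (-4,4) (-4,4) (-2,-4) (-2,-4) (2,-3) (2,-3)
{Cqg} → row (-4,4) (-4,4) (-4,4) (-4,4) (-2,-4) (-2,-4) (0,-4) (0,-4)
{Cqf} → row (-4,4) (-4,4) (-4,4) (-4,4) (-2,-4) (-2,-4) (3,6) (3,6)
{Cph} → row (-4,4) (-4,4) (-4,4) (-4,4) (-3,-2) (-3,-2) (2,-3) (2,-3)
{Cpg} → row (-4,4) (-4,4) (-4,4) (-4,4) (-3,-2) (-3,-2) (0,-4) (0,-4)
{Cpf} → row (-4,4) (-4,4) (-4,4) (-4,4) (-3,-2) (-3,-2) (3,6) (3,6)
That's 18 distinct rows out of 18 strategies.

18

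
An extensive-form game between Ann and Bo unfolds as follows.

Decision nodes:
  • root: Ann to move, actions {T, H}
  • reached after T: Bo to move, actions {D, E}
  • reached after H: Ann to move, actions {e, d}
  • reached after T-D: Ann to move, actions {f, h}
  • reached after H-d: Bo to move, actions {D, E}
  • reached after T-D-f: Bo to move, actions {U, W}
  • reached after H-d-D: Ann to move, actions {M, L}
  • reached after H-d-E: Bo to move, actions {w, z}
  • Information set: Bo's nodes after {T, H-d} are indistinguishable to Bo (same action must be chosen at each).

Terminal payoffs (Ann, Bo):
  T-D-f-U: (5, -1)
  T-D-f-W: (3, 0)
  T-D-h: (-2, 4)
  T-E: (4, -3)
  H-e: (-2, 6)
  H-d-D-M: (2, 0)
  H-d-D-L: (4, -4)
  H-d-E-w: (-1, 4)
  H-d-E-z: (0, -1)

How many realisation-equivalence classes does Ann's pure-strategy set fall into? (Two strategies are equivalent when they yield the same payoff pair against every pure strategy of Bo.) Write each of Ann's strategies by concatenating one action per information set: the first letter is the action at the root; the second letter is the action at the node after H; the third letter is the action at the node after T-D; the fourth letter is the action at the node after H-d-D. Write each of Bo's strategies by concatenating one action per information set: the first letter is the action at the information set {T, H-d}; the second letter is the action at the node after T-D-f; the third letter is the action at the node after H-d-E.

5

Ann has 16 pure strategies: TefM, TefL, TehM, TehL, TdfM, TdfL, TdhM, TdhL, HefM, HefL, HehM, HehL, HdfM, HdfL, HdhM, HdhL. Columns: DUw, DUz, DWw, DWz, EUw, EUz, EWw, EWz.
{TefM, TefL, TdfM, TdfL} → row (5,-1) (5,-1) (3,0) (3,0) (4,-3) (4,-3) (4,-3) (4,-3)
{TehM, TehL, TdhM, TdhL} → row (-2,4) (-2,4) (-2,4) (-2,4) (4,-3) (4,-3) (4,-3) (4,-3)
{HefM, HefL, HehM, HehL} → row (-2,6) (-2,6) (-2,6) (-2,6) (-2,6) (-2,6) (-2,6) (-2,6)
{HdfM, HdhM} → row (2,0) (2,0) (2,0) (2,0) (-1,4) (0,-1) (-1,4) (0,-1)
{HdfL, HdhL} → row (4,-4) (4,-4) (4,-4) (4,-4) (-1,4) (0,-1) (-1,4) (0,-1)
That's 5 distinct rows out of 16 strategies.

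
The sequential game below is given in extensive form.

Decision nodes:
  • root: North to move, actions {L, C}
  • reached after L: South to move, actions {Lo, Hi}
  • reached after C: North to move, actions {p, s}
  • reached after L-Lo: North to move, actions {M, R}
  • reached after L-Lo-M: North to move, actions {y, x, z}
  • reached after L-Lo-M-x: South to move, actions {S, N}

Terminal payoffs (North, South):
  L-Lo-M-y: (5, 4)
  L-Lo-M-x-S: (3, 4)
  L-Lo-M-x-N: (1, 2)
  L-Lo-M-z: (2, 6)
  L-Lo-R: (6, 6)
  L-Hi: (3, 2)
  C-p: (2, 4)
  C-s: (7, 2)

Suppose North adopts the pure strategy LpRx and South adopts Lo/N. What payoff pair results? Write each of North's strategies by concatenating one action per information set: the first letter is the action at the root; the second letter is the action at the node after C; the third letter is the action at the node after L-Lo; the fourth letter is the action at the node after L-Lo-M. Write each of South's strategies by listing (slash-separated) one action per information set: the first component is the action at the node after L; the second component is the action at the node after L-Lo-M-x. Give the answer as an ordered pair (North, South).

(6, 6)

Trace the play path from the root:
  North plays L
  South plays Lo at [L]
  North plays R at [L-Lo]
→ terminal payoff (6, 6).
(North's choice at the node after C is never reached on this path, so it doesn't affect the outcome.)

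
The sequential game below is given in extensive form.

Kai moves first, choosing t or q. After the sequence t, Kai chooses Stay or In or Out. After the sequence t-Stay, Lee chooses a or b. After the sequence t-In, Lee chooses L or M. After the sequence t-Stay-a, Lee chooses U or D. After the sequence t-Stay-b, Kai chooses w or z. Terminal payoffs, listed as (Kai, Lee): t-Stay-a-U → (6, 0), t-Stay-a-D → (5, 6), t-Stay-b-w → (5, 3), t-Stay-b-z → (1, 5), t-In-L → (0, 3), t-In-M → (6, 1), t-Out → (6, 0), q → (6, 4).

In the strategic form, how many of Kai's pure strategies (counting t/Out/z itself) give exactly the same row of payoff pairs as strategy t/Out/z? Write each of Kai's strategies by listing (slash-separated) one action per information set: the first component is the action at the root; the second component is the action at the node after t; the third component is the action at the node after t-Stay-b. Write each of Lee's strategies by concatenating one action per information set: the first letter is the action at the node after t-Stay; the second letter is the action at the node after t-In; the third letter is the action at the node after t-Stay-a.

Row for t/Out/z (columns aLU, aLD, aMU, aMD, bLU, bLD, bMU, bMD): (6,0) (6,0) (6,0) (6,0) (6,0) (6,0) (6,0) (6,0).
Under t/Out/z, Kai's choice at the node after t-Stay-b can never be reached regardless of what Lee does, so varying those choices leaves every outcome unchanged.
Holding the reachable choices fixed and varying the unreachable one freely already gives 2 equivalent strategies.
No other strategy reproduces this row, so those 2 are the full class: t/Out/w, t/Out/z.

2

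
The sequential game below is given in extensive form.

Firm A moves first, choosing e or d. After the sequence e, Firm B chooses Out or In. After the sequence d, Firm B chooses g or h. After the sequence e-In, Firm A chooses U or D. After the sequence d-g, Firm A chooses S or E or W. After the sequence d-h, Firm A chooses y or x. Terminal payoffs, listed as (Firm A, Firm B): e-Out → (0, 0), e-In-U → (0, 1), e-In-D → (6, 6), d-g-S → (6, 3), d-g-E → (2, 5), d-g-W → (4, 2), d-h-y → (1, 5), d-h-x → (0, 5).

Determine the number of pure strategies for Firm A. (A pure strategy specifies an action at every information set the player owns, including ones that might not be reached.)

24

Firm A owns the root with actions {e, d} — two choices.
Firm A owns the node after e-In with actions {U, D} — two choices.
Firm A owns the node after d-g with actions {S, E, W} — three choices.
Firm A owns the node after d-h with actions {y, x} — two choices.
A pure strategy fixes one action at each information set independently, so the count is the product 2 × 2 × 3 × 2 = 24.
(For reference, Firm B has 4 pure strategies, giving a 24×4 normal-form matrix.)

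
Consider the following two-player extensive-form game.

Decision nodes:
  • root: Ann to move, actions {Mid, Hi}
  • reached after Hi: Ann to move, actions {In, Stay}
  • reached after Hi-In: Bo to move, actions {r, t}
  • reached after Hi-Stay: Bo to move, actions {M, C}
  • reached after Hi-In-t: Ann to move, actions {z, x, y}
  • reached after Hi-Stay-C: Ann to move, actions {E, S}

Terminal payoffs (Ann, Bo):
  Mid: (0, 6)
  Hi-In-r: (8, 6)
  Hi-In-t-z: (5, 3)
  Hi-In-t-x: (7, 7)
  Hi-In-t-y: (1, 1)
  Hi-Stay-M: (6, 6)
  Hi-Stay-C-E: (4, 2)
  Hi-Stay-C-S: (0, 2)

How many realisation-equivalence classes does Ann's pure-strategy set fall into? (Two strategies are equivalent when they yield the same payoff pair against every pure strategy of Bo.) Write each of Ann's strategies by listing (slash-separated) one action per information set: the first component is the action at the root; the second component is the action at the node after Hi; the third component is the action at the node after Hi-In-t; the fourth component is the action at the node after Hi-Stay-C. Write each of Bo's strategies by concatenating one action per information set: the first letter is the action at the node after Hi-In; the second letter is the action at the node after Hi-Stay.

Ann has 24 pure strategies: Mid/In/z/E, Mid/In/z/S, Mid/In/x/E, Mid/In/x/S, Mid/In/y/E, Mid/In/y/S, Mid/Stay/z/E, Mid/Stay/z/S, Mid/Stay/x/E, Mid/Stay/x/S, Mid/Stay/y/E, Mid/Stay/y/S, Hi/In/z/E, Hi/In/z/S, Hi/In/x/E, Hi/In/x/S, Hi/In/y/E, Hi/In/y/S, Hi/Stay/z/E, Hi/Stay/z/S, Hi/Stay/x/E, Hi/Stay/x/S, Hi/Stay/y/E, Hi/Stay/y/S. Columns: rM, rC, tM, tC.
{Mid/In/z/E, Mid/In/z/S, Mid/In/x/E, Mid/In/x/S, Mid/In/y/E, Mid/In/y/S, Mid/Stay/z/E, Mid/Stay/z/S, Mid/Stay/x/E, Mid/Stay/x/S, Mid/Stay/y/E, Mid/Stay/y/S} → row (0,6) (0,6) (0,6) (0,6)
{Hi/In/z/E, Hi/In/z/S} → row (8,6) (8,6) (5,3) (5,3)
{Hi/In/x/E, Hi/In/x/S} → row (8,6) (8,6) (7,7) (7,7)
{Hi/In/y/E, Hi/In/y/S} → row (8,6) (8,6) (1,1) (1,1)
{Hi/Stay/z/E, Hi/Stay/x/E, Hi/Stay/y/E} → row (6,6) (4,2) (6,6) (4,2)
{Hi/Stay/z/S, Hi/Stay/x/S, Hi/Stay/y/S} → row (6,6) (0,2) (6,6) (0,2)
That's 6 distinct rows out of 24 strategies.

6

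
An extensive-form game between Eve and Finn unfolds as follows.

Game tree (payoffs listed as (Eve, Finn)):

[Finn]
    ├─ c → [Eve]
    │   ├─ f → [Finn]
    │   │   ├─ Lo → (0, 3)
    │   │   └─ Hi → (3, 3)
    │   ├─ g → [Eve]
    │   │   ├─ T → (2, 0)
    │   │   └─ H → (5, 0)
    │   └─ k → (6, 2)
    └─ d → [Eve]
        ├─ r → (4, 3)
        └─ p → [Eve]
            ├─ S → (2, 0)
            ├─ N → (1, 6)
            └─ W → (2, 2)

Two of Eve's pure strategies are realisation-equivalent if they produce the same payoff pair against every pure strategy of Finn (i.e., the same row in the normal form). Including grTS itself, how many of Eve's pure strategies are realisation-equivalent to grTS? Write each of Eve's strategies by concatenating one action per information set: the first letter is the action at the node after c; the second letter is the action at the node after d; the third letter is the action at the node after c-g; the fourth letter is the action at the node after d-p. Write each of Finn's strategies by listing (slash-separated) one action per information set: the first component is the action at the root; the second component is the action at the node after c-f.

Row for grTS (columns c/Lo, c/Hi, d/Lo, d/Hi): (2,0) (2,0) (4,3) (4,3).
Under grTS, Eve's choice at the node after d-p can never be reached regardless of what Finn does, so varying those choices leaves every outcome unchanged.
Holding the reachable choices fixed and varying the unreachable one freely already gives 3 equivalent strategies.
No other strategy reproduces this row, so those 3 are the full class: grTS, grTN, grTW.

3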